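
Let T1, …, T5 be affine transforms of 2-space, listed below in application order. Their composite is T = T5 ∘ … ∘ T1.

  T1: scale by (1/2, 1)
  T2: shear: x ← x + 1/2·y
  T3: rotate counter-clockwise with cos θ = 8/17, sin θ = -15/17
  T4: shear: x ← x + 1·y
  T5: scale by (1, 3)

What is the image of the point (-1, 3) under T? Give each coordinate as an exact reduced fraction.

T1 scale by (1/2, 1): (-1, 3) → (-1/2, 3)
T2 shear: x ← x + 1/2·y: (-1/2, 3) → (1, 3)
T3 rotate counter-clockwise with cos θ = 8/17, sin θ = -15/17: (1, 3) → (53/17, 9/17)
T4 shear: x ← x + 1·y: (53/17, 9/17) → (62/17, 9/17)
T5 scale by (1, 3): (62/17, 9/17) → (62/17, 27/17)

T(p) = (62/17, 27/17)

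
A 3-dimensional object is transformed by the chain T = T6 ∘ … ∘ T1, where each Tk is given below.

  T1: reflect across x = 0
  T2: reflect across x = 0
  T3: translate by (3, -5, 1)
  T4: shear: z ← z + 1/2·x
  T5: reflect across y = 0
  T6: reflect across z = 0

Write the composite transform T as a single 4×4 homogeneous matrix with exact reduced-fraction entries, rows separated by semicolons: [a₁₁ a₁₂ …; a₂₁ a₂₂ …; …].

T = [1 0 0 3; 0 -1 0 5; -1/2 0 -1 -5/2; 0 0 0 1]

T1 = [-1 0 0 0; 0 1 0 0; 0 0 1 0; 0 0 0 1]
T2·T1 = [1 0 0 0; 0 1 0 0; 0 0 1 0; 0 0 0 1]
T3·…·T1 = [1 0 0 3; 0 1 0 -5; 0 0 1 1; 0 0 0 1]
T4·…·T1 = [1 0 0 3; 0 1 0 -5; 1/2 0 1 5/2; 0 0 0 1]
T5·…·T1 = [1 0 0 3; 0 -1 0 5; 1/2 0 1 5/2; 0 0 0 1]
T6·…·T1 = [1 0 0 3; 0 -1 0 5; -1/2 0 -1 -5/2; 0 0 0 1]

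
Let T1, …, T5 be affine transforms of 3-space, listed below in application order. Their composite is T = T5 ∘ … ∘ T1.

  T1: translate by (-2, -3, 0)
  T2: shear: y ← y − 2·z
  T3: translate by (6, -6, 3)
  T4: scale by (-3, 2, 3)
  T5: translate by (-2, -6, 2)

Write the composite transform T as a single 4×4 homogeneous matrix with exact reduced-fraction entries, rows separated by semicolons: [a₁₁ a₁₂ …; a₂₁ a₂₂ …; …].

T = [-3 0 0 -14; 0 2 -4 -24; 0 0 3 11; 0 0 0 1]

T1 = [1 0 0 -2; 0 1 0 -3; 0 0 1 0; 0 0 0 1]
T2·T1 = [1 0 0 -2; 0 1 -2 -3; 0 0 1 0; 0 0 0 1]
T3·…·T1 = [1 0 0 4; 0 1 -2 -9; 0 0 1 3; 0 0 0 1]
T4·…·T1 = [-3 0 0 -12; 0 2 -4 -18; 0 0 3 9; 0 0 0 1]
T5·…·T1 = [-3 0 0 -14; 0 2 -4 -24; 0 0 3 11; 0 0 0 1]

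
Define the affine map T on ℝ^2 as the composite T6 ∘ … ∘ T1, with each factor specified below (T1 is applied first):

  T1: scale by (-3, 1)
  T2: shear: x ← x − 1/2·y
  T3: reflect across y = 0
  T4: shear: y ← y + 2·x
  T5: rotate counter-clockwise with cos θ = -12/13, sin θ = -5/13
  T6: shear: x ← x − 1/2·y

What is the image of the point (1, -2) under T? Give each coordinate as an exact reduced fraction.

T(p) = (-3/13, 34/13)

T1 scale by (-3, 1): (1, -2) → (-3, -2)
T2 shear: x ← x − 1/2·y: (-3, -2) → (-2, -2)
T3 reflect across y = 0: (-2, -2) → (-2, 2)
T4 shear: y ← y + 2·x: (-2, 2) → (-2, -2)
T5 rotate counter-clockwise with cos θ = -12/13, sin θ = -5/13: (-2, -2) → (14/13, 34/13)
T6 shear: x ← x − 1/2·y: (14/13, 34/13) → (-3/13, 34/13)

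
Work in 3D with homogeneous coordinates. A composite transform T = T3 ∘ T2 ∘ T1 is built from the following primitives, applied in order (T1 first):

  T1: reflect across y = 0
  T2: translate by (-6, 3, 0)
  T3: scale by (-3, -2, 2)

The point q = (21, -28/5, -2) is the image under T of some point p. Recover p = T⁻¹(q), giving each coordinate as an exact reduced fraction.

T1 = [1 0 0 0; 0 -1 0 0; 0 0 1 0; 0 0 0 1]
T2·T1 = [1 0 0 -6; 0 -1 0 3; 0 0 1 0; 0 0 0 1]
T3·…·T1 = [-3 0 0 18; 0 2 0 -6; 0 0 2 0; 0 0 0 1]
det M = -12; M⁻¹ = [-1/3 0 0 6; 0 1/2 0 3; 0 0 1/2 0; 0 0 0 1]
M⁻¹ · (21, -28/5, -2)ᵀ = (-1, 1/5, -1)ᵀ

p = (-1, 1/5, -1)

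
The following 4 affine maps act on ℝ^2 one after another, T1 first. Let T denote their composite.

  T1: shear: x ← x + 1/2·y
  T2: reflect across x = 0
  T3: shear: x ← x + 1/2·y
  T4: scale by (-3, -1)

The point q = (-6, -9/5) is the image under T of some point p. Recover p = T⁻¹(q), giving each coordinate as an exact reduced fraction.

p = (-2, 9/5)

T1 = [1 1/2 0; 0 1 0; 0 0 1]
T2·T1 = [-1 -1/2 0; 0 1 0; 0 0 1]
T3·…·T1 = [-1 0 0; 0 1 0; 0 0 1]
T4·…·T1 = [3 0 0; 0 -1 0; 0 0 1]
det M = -3; M⁻¹ = [1/3 0 0; 0 -1 0; 0 0 1]
M⁻¹ · (-6, -9/5)ᵀ = (-2, 9/5)ᵀ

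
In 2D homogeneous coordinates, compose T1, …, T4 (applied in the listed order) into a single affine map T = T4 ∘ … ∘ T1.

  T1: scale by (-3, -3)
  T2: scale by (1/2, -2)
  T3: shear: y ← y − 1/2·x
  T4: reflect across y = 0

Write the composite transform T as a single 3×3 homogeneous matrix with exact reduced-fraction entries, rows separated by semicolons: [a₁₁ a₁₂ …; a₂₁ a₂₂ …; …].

T1 = [-3 0 0; 0 -3 0; 0 0 1]
T2·T1 = [-3/2 0 0; 0 6 0; 0 0 1]
T3·…·T1 = [-3/2 0 0; 3/4 6 0; 0 0 1]
T4·…·T1 = [-3/2 0 0; -3/4 -6 0; 0 0 1]

T = [-3/2 0 0; -3/4 -6 0; 0 0 1]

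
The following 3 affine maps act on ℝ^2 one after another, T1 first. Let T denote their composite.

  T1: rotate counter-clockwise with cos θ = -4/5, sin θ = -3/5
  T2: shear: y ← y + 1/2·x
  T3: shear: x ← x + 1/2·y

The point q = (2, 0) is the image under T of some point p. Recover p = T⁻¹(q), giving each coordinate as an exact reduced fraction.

p = (-1, 2)

T1 = [-4/5 3/5 0; -3/5 -4/5 0; 0 0 1]
T2·T1 = [-4/5 3/5 0; -1 -1/2 0; 0 0 1]
T3·…·T1 = [-13/10 7/20 0; -1 -1/2 0; 0 0 1]
det M = 1; M⁻¹ = [-1/2 -7/20 0; 1 -13/10 0; 0 0 1]
M⁻¹ · (2, 0)ᵀ = (-1, 2)ᵀ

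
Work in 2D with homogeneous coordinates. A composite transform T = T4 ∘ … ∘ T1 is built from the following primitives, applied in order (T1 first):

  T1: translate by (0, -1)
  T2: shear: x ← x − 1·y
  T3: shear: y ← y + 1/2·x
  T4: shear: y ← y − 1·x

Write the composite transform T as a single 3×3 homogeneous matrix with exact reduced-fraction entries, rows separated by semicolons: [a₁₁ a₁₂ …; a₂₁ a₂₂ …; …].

T1 = [1 0 0; 0 1 -1; 0 0 1]
T2·T1 = [1 -1 1; 0 1 -1; 0 0 1]
T3·…·T1 = [1 -1 1; 1/2 1/2 -1/2; 0 0 1]
T4·…·T1 = [1 -1 1; -1/2 3/2 -3/2; 0 0 1]

T = [1 -1 1; -1/2 3/2 -3/2; 0 0 1]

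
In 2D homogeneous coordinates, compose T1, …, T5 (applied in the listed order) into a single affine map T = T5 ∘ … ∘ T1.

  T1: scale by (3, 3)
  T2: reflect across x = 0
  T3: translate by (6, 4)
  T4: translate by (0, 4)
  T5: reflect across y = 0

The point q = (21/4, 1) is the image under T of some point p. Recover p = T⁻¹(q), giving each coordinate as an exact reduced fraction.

T1 = [3 0 0; 0 3 0; 0 0 1]
T2·T1 = [-3 0 0; 0 3 0; 0 0 1]
T3·…·T1 = [-3 0 6; 0 3 4; 0 0 1]
T4·…·T1 = [-3 0 6; 0 3 8; 0 0 1]
T5·…·T1 = [-3 0 6; 0 -3 -8; 0 0 1]
det M = 9; M⁻¹ = [-1/3 0 2; 0 -1/3 -8/3; 0 0 1]
M⁻¹ · (21/4, 1)ᵀ = (1/4, -3)ᵀ

p = (1/4, -3)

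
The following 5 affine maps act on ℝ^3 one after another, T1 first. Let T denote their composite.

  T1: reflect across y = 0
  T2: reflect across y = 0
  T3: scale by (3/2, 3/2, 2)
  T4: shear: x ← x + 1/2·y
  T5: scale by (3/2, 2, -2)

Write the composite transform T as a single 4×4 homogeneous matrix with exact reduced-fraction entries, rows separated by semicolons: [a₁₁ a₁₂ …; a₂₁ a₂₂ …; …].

T = [9/4 9/8 0 0; 0 3 0 0; 0 0 -4 0; 0 0 0 1]

T1 = [1 0 0 0; 0 -1 0 0; 0 0 1 0; 0 0 0 1]
T2·T1 = [1 0 0 0; 0 1 0 0; 0 0 1 0; 0 0 0 1]
T3·…·T1 = [3/2 0 0 0; 0 3/2 0 0; 0 0 2 0; 0 0 0 1]
T4·…·T1 = [3/2 3/4 0 0; 0 3/2 0 0; 0 0 2 0; 0 0 0 1]
T5·…·T1 = [9/4 9/8 0 0; 0 3 0 0; 0 0 -4 0; 0 0 0 1]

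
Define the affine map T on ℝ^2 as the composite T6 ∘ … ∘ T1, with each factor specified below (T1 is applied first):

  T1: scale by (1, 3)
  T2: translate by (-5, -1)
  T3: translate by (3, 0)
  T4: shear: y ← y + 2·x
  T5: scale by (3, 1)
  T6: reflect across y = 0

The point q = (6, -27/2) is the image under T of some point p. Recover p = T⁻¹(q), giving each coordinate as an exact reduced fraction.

p = (4, 7/2)

T1 = [1 0 0; 0 3 0; 0 0 1]
T2·T1 = [1 0 -5; 0 3 -1; 0 0 1]
T3·…·T1 = [1 0 -2; 0 3 -1; 0 0 1]
T4·…·T1 = [1 0 -2; 2 3 -5; 0 0 1]
T5·…·T1 = [3 0 -6; 2 3 -5; 0 0 1]
T6·…·T1 = [3 0 -6; -2 -3 5; 0 0 1]
det M = -9; M⁻¹ = [1/3 0 2; -2/9 -1/3 1/3; 0 0 1]
M⁻¹ · (6, -27/2)ᵀ = (4, 7/2)ᵀ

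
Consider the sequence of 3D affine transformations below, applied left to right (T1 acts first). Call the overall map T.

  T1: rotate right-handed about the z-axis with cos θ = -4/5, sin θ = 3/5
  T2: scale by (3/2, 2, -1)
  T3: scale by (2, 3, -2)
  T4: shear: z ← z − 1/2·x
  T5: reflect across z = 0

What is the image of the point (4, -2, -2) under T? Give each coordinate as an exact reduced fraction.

T(p) = (-6, 24, 1)

T1 rotate right-handed about the z-axis with cos θ = -4/5, sin θ = 3/5: (4, -2, -2) → (-2, 4, -2)
T2 scale by (3/2, 2, -1): (-2, 4, -2) → (-3, 8, 2)
T3 scale by (2, 3, -2): (-3, 8, 2) → (-6, 24, -4)
T4 shear: z ← z − 1/2·x: (-6, 24, -4) → (-6, 24, -1)
T5 reflect across z = 0: (-6, 24, -1) → (-6, 24, 1)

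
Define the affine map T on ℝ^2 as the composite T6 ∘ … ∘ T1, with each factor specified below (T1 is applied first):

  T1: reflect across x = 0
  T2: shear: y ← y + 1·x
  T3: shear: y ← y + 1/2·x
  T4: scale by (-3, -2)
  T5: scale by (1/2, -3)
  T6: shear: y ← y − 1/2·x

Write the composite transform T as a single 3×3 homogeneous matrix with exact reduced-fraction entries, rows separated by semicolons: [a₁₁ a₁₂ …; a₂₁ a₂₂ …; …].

T1 = [-1 0 0; 0 1 0; 0 0 1]
T2·T1 = [-1 0 0; -1 1 0; 0 0 1]
T3·…·T1 = [-1 0 0; -3/2 1 0; 0 0 1]
T4·…·T1 = [3 0 0; 3 -2 0; 0 0 1]
T5·…·T1 = [3/2 0 0; -9 6 0; 0 0 1]
T6·…·T1 = [3/2 0 0; -39/4 6 0; 0 0 1]

T = [3/2 0 0; -39/4 6 0; 0 0 1]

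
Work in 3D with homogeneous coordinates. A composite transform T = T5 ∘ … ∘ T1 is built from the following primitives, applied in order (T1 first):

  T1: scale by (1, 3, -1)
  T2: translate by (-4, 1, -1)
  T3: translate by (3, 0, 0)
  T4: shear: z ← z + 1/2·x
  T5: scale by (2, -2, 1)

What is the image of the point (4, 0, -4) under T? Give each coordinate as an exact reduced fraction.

T(p) = (6, -2, 9/2)

T1 scale by (1, 3, -1): (4, 0, -4) → (4, 0, 4)
T2 translate by (-4, 1, -1): (4, 0, 4) → (0, 1, 3)
T3 translate by (3, 0, 0): (0, 1, 3) → (3, 1, 3)
T4 shear: z ← z + 1/2·x: (3, 1, 3) → (3, 1, 9/2)
T5 scale by (2, -2, 1): (3, 1, 9/2) → (6, -2, 9/2)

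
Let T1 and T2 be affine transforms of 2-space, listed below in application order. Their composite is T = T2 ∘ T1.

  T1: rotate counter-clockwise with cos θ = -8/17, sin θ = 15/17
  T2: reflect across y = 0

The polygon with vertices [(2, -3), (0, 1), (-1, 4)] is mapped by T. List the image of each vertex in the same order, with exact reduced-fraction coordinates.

image vertices: (29/17, -54/17), (-15/17, 8/17), (-52/17, 47/17)

T1 rotate counter-clockwise with cos θ = -8/17, sin θ = 15/17: (2, -3) → (29/17, 54/17); (0, 1) → (-15/17, -8/17); (-1, 4) → (-52/17, -47/17)
T2 reflect across y = 0: (29/17, 54/17) → (29/17, -54/17); (-15/17, -8/17) → (-15/17, 8/17); (-52/17, -47/17) → (-52/17, 47/17)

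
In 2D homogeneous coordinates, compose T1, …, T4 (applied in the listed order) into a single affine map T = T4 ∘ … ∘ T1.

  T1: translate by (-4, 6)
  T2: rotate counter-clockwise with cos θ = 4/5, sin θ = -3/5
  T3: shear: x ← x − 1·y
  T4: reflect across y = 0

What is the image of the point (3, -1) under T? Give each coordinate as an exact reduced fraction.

T(p) = (-12/5, -23/5)

T1 translate by (-4, 6): (3, -1) → (-1, 5)
T2 rotate counter-clockwise with cos θ = 4/5, sin θ = -3/5: (-1, 5) → (11/5, 23/5)
T3 shear: x ← x − 1·y: (11/5, 23/5) → (-12/5, 23/5)
T4 reflect across y = 0: (-12/5, 23/5) → (-12/5, -23/5)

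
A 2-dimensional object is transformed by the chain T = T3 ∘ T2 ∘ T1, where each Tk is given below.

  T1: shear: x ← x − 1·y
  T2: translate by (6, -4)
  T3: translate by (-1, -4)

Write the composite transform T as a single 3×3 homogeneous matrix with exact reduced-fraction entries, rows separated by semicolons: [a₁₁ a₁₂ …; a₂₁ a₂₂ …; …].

T1 = [1 -1 0; 0 1 0; 0 0 1]
T2·T1 = [1 -1 6; 0 1 -4; 0 0 1]
T3·…·T1 = [1 -1 5; 0 1 -8; 0 0 1]

T = [1 -1 5; 0 1 -8; 0 0 1]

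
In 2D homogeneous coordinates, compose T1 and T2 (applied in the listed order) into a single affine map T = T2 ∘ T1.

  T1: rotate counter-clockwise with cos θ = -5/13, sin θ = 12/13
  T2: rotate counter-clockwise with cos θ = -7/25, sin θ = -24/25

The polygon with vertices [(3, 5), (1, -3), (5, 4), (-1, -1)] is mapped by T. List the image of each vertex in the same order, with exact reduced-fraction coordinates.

image vertices: (789/325, 1723/325), (431/325, -933/325), (1471/325, 1472/325), (-287/325, -359/325)

T1 rotate counter-clockwise with cos θ = -5/13, sin θ = 12/13: (3, 5) → (-75/13, 11/13); (1, -3) → (31/13, 27/13); (5, 4) → (-73/13, 40/13); (-1, -1) → (17/13, -7/13)
T2 rotate counter-clockwise with cos θ = -7/25, sin θ = -24/25: (-75/13, 11/13) → (789/325, 1723/325); (31/13, 27/13) → (431/325, -933/325); (-73/13, 40/13) → (1471/325, 1472/325); (17/13, -7/13) → (-287/325, -359/325)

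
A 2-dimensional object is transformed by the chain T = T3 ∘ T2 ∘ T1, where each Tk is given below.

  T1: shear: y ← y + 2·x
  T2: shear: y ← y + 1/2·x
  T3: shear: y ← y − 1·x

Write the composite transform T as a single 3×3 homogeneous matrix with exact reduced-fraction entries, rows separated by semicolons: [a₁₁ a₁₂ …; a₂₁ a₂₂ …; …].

T1 = [1 0 0; 2 1 0; 0 0 1]
T2·T1 = [1 0 0; 5/2 1 0; 0 0 1]
T3·…·T1 = [1 0 0; 3/2 1 0; 0 0 1]

T = [1 0 0; 3/2 1 0; 0 0 1]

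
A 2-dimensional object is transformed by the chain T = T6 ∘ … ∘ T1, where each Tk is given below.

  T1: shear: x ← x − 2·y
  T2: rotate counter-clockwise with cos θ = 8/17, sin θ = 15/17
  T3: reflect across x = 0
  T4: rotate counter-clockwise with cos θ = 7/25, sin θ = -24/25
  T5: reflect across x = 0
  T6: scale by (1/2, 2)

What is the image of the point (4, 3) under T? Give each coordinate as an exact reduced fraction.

T1 shear: x ← x − 2·y: (4, 3) → (-2, 3)
T2 rotate counter-clockwise with cos θ = 8/17, sin θ = 15/17: (-2, 3) → (-61/17, -6/17)
T3 reflect across x = 0: (-61/17, -6/17) → (61/17, -6/17)
T4 rotate counter-clockwise with cos θ = 7/25, sin θ = -24/25: (61/17, -6/17) → (283/425, -1506/425)
T5 reflect across x = 0: (283/425, -1506/425) → (-283/425, -1506/425)
T6 scale by (1/2, 2): (-283/425, -1506/425) → (-283/850, -3012/425)

T(p) = (-283/850, -3012/425)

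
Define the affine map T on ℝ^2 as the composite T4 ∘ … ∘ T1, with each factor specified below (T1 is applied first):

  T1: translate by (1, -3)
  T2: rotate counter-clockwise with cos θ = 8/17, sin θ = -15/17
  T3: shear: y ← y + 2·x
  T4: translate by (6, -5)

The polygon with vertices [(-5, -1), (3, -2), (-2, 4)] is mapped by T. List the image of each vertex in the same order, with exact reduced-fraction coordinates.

image vertices: (10/17, -241/17), (59/17, -271/17), (109/17, -48/17)

T1 translate by (1, -3): (-5, -1) → (-4, -4); (3, -2) → (4, -5); (-2, 4) → (-1, 1)
T2 rotate counter-clockwise with cos θ = 8/17, sin θ = -15/17: (-4, -4) → (-92/17, 28/17); (4, -5) → (-43/17, -100/17); (-1, 1) → (7/17, 23/17)
T3 shear: y ← y + 2·x: (-92/17, 28/17) → (-92/17, -156/17); (-43/17, -100/17) → (-43/17, -186/17); (7/17, 23/17) → (7/17, 37/17)
T4 translate by (6, -5): (-92/17, -156/17) → (10/17, -241/17); (-43/17, -186/17) → (59/17, -271/17); (7/17, 37/17) → (109/17, -48/17)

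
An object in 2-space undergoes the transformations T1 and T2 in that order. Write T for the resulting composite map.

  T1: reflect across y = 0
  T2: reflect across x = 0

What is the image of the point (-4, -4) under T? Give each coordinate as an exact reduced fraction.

T1 reflect across y = 0: (-4, -4) → (-4, 4)
T2 reflect across x = 0: (-4, 4) → (4, 4)

T(p) = (4, 4)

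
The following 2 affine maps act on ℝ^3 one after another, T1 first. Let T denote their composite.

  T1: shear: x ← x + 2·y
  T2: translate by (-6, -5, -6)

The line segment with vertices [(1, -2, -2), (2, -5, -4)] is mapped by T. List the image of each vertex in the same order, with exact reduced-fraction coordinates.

T1 shear: x ← x + 2·y: (1, -2, -2) → (-3, -2, -2); (2, -5, -4) → (-8, -5, -4)
T2 translate by (-6, -5, -6): (-3, -2, -2) → (-9, -7, -8); (-8, -5, -4) → (-14, -10, -10)

image vertices: (-9, -7, -8), (-14, -10, -10)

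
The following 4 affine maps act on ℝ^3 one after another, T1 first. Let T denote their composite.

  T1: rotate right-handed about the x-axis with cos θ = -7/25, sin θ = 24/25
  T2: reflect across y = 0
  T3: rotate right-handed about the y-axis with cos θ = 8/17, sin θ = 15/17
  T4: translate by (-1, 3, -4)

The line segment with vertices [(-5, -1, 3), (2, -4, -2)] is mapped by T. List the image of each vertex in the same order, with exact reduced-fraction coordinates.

image vertices: (-84/17, 28/5, -37/85), (-251/85, -1/25, -3106/425)

T1 rotate right-handed about the x-axis with cos θ = -7/25, sin θ = 24/25: (-5, -1, 3) → (-5, -13/5, -9/5); (2, -4, -2) → (2, 76/25, -82/25)
T2 reflect across y = 0: (-5, -13/5, -9/5) → (-5, 13/5, -9/5); (2, 76/25, -82/25) → (2, -76/25, -82/25)
T3 rotate right-handed about the y-axis with cos θ = 8/17, sin θ = 15/17: (-5, 13/5, -9/5) → (-67/17, 13/5, 303/85); (2, -76/25, -82/25) → (-166/85, -76/25, -1406/425)
T4 translate by (-1, 3, -4): (-67/17, 13/5, 303/85) → (-84/17, 28/5, -37/85); (-166/85, -76/25, -1406/425) → (-251/85, -1/25, -3106/425)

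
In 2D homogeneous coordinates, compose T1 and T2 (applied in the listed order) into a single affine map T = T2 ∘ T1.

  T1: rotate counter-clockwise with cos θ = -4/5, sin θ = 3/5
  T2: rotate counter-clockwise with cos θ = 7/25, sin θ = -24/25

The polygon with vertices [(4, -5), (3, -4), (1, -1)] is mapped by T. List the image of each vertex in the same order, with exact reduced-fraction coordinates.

image vertices: (761/125, 248/125), (24/5, 7/5), (161/125, 73/125)

T1 rotate counter-clockwise with cos θ = -4/5, sin θ = 3/5: (4, -5) → (-1/5, 32/5); (3, -4) → (0, 5); (1, -1) → (-1/5, 7/5)
T2 rotate counter-clockwise with cos θ = 7/25, sin θ = -24/25: (-1/5, 32/5) → (761/125, 248/125); (0, 5) → (24/5, 7/5); (-1/5, 7/5) → (161/125, 73/125)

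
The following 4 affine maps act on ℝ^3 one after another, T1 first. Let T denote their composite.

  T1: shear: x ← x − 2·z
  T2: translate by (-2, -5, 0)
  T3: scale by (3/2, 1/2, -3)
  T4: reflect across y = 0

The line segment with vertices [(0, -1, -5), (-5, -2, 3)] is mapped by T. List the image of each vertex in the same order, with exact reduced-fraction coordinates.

T1 shear: x ← x − 2·z: (0, -1, -5) → (10, -1, -5); (-5, -2, 3) → (-11, -2, 3)
T2 translate by (-2, -5, 0): (10, -1, -5) → (8, -6, -5); (-11, -2, 3) → (-13, -7, 3)
T3 scale by (3/2, 1/2, -3): (8, -6, -5) → (12, -3, 15); (-13, -7, 3) → (-39/2, -7/2, -9)
T4 reflect across y = 0: (12, -3, 15) → (12, 3, 15); (-39/2, -7/2, -9) → (-39/2, 7/2, -9)

image vertices: (12, 3, 15), (-39/2, 7/2, -9)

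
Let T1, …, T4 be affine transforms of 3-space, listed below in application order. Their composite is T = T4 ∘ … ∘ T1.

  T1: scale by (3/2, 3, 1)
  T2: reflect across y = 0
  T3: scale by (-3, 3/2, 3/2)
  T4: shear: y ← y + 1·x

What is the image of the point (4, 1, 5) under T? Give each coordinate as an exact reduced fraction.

T1 scale by (3/2, 3, 1): (4, 1, 5) → (6, 3, 5)
T2 reflect across y = 0: (6, 3, 5) → (6, -3, 5)
T3 scale by (-3, 3/2, 3/2): (6, -3, 5) → (-18, -9/2, 15/2)
T4 shear: y ← y + 1·x: (-18, -9/2, 15/2) → (-18, -45/2, 15/2)

T(p) = (-18, -45/2, 15/2)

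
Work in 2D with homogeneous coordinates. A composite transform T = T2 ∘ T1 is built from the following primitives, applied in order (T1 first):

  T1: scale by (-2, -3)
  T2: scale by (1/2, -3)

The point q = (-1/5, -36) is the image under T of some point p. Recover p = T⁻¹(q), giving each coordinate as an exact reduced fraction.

p = (1/5, -4)

T1 = [-2 0 0; 0 -3 0; 0 0 1]
T2·T1 = [-1 0 0; 0 9 0; 0 0 1]
det M = -9; M⁻¹ = [-1 0 0; 0 1/9 0; 0 0 1]
M⁻¹ · (-1/5, -36)ᵀ = (1/5, -4)ᵀ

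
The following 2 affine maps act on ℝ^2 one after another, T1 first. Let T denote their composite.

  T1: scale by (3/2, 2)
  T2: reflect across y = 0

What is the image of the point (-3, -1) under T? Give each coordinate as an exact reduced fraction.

T(p) = (-9/2, 2)

T1 scale by (3/2, 2): (-3, -1) → (-9/2, -2)
T2 reflect across y = 0: (-9/2, -2) → (-9/2, 2)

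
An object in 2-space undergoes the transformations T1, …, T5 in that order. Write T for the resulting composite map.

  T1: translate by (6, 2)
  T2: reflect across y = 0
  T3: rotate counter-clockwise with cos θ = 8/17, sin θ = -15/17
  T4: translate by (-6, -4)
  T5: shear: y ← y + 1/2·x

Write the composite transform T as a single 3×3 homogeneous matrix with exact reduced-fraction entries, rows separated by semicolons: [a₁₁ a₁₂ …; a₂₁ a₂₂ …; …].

T1 = [1 0 6; 0 1 2; 0 0 1]
T2·T1 = [1 0 6; 0 -1 -2; 0 0 1]
T3·…·T1 = [8/17 -15/17 18/17; -15/17 -8/17 -106/17; 0 0 1]
T4·…·T1 = [8/17 -15/17 -84/17; -15/17 -8/17 -174/17; 0 0 1]
T5·…·T1 = [8/17 -15/17 -84/17; -11/17 -31/34 -216/17; 0 0 1]

T = [8/17 -15/17 -84/17; -11/17 -31/34 -216/17; 0 0 1]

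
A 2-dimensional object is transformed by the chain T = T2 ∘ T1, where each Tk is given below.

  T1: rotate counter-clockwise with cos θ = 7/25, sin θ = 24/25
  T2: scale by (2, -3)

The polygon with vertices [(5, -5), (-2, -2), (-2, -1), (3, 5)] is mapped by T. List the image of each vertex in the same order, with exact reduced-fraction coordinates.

image vertices: (62/5, -51/5), (68/25, 186/25), (4/5, 33/5), (-198/25, -321/25)

T1 rotate counter-clockwise with cos θ = 7/25, sin θ = 24/25: (5, -5) → (31/5, 17/5); (-2, -2) → (34/25, -62/25); (-2, -1) → (2/5, -11/5); (3, 5) → (-99/25, 107/25)
T2 scale by (2, -3): (31/5, 17/5) → (62/5, -51/5); (34/25, -62/25) → (68/25, 186/25); (2/5, -11/5) → (4/5, 33/5); (-99/25, 107/25) → (-198/25, -321/25)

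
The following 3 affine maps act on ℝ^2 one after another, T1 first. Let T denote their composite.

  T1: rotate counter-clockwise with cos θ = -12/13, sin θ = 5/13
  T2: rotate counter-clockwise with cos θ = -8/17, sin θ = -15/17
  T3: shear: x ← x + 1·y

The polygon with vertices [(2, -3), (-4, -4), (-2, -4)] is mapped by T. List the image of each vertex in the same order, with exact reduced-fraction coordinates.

image vertices: (529/221, -233/221), (-1368/221, -1244/221), (-746/221, -964/221)

T1 rotate counter-clockwise with cos θ = -12/13, sin θ = 5/13: (2, -3) → (-9/13, 46/13); (-4, -4) → (68/13, 28/13); (-2, -4) → (44/13, 38/13)
T2 rotate counter-clockwise with cos θ = -8/17, sin θ = -15/17: (-9/13, 46/13) → (762/221, -233/221); (68/13, 28/13) → (-124/221, -1244/221); (44/13, 38/13) → (218/221, -964/221)
T3 shear: x ← x + 1·y: (762/221, -233/221) → (529/221, -233/221); (-124/221, -1244/221) → (-1368/221, -1244/221); (218/221, -964/221) → (-746/221, -964/221)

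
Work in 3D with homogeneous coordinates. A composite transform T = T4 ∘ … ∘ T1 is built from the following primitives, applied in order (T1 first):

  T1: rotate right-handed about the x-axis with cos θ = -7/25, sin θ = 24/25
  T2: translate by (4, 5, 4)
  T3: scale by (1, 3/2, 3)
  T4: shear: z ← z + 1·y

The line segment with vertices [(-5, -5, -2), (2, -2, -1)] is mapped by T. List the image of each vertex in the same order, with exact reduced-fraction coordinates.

image vertices: (-1, 312/25, 294/25), (6, 489/50, 843/50)

T1 rotate right-handed about the x-axis with cos θ = -7/25, sin θ = 24/25: (-5, -5, -2) → (-5, 83/25, -106/25); (2, -2, -1) → (2, 38/25, -41/25)
T2 translate by (4, 5, 4): (-5, 83/25, -106/25) → (-1, 208/25, -6/25); (2, 38/25, -41/25) → (6, 163/25, 59/25)
T3 scale by (1, 3/2, 3): (-1, 208/25, -6/25) → (-1, 312/25, -18/25); (6, 163/25, 59/25) → (6, 489/50, 177/25)
T4 shear: z ← z + 1·y: (-1, 312/25, -18/25) → (-1, 312/25, 294/25); (6, 489/50, 177/25) → (6, 489/50, 843/50)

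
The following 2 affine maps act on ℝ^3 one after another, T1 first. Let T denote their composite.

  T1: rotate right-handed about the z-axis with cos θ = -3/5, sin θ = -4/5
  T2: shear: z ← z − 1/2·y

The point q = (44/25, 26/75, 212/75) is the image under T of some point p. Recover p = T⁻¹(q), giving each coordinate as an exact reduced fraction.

T1 = [-3/5 4/5 0 0; -4/5 -3/5 0 0; 0 0 1 0; 0 0 0 1]
T2·T1 = [-3/5 4/5 0 0; -4/5 -3/5 0 0; 2/5 3/10 1 0; 0 0 0 1]
det M = 1; M⁻¹ = [-3/5 -4/5 0 0; 4/5 -3/5 0 0; 0 1/2 1 0; 0 0 0 1]
M⁻¹ · (44/25, 26/75, 212/75)ᵀ = (-4/3, 6/5, 3)ᵀ

p = (-4/3, 6/5, 3)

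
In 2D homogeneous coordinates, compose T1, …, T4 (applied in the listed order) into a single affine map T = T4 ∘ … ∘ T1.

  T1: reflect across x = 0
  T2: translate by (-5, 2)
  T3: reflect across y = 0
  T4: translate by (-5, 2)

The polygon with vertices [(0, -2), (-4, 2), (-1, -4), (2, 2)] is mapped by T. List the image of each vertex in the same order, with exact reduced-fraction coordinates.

image vertices: (-10, 2), (-6, -2), (-9, 4), (-12, -2)

T1 reflect across x = 0: (0, -2) → (0, -2); (-4, 2) → (4, 2); (-1, -4) → (1, -4); (2, 2) → (-2, 2)
T2 translate by (-5, 2): (0, -2) → (-5, 0); (4, 2) → (-1, 4); (1, -4) → (-4, -2); (-2, 2) → (-7, 4)
T3 reflect across y = 0: (-5, 0) → (-5, 0); (-1, 4) → (-1, -4); (-4, -2) → (-4, 2); (-7, 4) → (-7, -4)
T4 translate by (-5, 2): (-5, 0) → (-10, 2); (-1, -4) → (-6, -2); (-4, 2) → (-9, 4); (-7, -4) → (-12, -2)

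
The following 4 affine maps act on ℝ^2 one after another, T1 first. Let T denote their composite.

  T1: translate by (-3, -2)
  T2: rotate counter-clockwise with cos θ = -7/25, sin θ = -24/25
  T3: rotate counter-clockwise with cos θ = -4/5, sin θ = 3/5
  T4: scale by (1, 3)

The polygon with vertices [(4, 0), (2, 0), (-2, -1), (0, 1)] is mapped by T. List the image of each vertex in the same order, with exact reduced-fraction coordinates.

T1 translate by (-3, -2): (4, 0) → (1, -2); (2, 0) → (-1, -2); (-2, -1) → (-5, -3); (0, 1) → (-3, -1)
T2 rotate counter-clockwise with cos θ = -7/25, sin θ = -24/25: (1, -2) → (-11/5, -2/5); (-1, -2) → (-41/25, 38/25); (-5, -3) → (-37/25, 141/25); (-3, -1) → (-3/25, 79/25)
T3 rotate counter-clockwise with cos θ = -4/5, sin θ = 3/5: (-11/5, -2/5) → (2, -1); (-41/25, 38/25) → (2/5, -11/5); (-37/25, 141/25) → (-11/5, -27/5); (-3/25, 79/25) → (-9/5, -13/5)
T4 scale by (1, 3): (2, -1) → (2, -3); (2/5, -11/5) → (2/5, -33/5); (-11/5, -27/5) → (-11/5, -81/5); (-9/5, -13/5) → (-9/5, -39/5)

image vertices: (2, -3), (2/5, -33/5), (-11/5, -81/5), (-9/5, -39/5)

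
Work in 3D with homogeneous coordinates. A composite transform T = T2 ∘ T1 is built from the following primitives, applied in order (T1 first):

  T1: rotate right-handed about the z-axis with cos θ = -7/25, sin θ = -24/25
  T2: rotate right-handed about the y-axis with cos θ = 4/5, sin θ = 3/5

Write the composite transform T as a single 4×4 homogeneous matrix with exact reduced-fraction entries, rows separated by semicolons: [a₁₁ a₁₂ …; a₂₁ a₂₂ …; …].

T1 = [-7/25 24/25 0 0; -24/25 -7/25 0 0; 0 0 1 0; 0 0 0 1]
T2·T1 = [-28/125 96/125 3/5 0; -24/25 -7/25 0 0; 21/125 -72/125 4/5 0; 0 0 0 1]

T = [-28/125 96/125 3/5 0; -24/25 -7/25 0 0; 21/125 -72/125 4/5 0; 0 0 0 1]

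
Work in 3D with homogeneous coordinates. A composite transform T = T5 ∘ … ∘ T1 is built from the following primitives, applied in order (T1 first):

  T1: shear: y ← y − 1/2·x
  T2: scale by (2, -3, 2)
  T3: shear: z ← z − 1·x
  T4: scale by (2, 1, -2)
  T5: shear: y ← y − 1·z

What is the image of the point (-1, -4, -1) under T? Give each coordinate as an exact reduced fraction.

T1 shear: y ← y − 1/2·x: (-1, -4, -1) → (-1, -7/2, -1)
T2 scale by (2, -3, 2): (-1, -7/2, -1) → (-2, 21/2, -2)
T3 shear: z ← z − 1·x: (-2, 21/2, -2) → (-2, 21/2, 0)
T4 scale by (2, 1, -2): (-2, 21/2, 0) → (-4, 21/2, 0)
T5 shear: y ← y − 1·z: (-4, 21/2, 0) → (-4, 21/2, 0)

T(p) = (-4, 21/2, 0)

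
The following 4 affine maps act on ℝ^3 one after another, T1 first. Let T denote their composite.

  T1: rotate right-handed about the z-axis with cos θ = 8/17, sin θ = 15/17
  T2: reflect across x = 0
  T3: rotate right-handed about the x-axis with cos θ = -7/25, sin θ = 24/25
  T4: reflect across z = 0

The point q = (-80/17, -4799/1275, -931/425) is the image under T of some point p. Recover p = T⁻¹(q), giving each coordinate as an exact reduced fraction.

T1 = [8/17 -15/17 0 0; 15/17 8/17 0 0; 0 0 1 0; 0 0 0 1]
T2·T1 = [-8/17 15/17 0 0; 15/17 8/17 0 0; 0 0 1 0; 0 0 0 1]
T3·…·T1 = [-8/17 15/17 0 0; -21/85 -56/425 -24/25 0; 72/85 192/425 -7/25 0; 0 0 0 1]
T4·…·T1 = [-8/17 15/17 0 0; -21/85 -56/425 -24/25 0; -72/85 -192/425 7/25 0; 0 0 0 1]
det M = 1; M⁻¹ = [-8/17 -21/85 -72/85 0; 15/17 -56/425 -192/425 0; 0 -24/25 7/25 0; 0 0 0 1]
M⁻¹ · (-80/17, -4799/1275, -931/425)ᵀ = (5, -8/3, 3)ᵀ

p = (5, -8/3, 3)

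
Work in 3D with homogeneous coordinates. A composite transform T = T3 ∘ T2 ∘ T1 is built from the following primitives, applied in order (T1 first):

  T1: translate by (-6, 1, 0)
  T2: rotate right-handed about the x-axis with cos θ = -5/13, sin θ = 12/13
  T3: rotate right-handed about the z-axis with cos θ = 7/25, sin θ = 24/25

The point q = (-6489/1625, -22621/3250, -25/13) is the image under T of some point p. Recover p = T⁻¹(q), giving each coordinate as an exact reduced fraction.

T1 = [1 0 0 -6; 0 1 0 1; 0 0 1 0; 0 0 0 1]
T2·T1 = [1 0 0 -6; 0 -5/13 -12/13 -5/13; 0 12/13 -5/13 12/13; 0 0 0 1]
T3·…·T1 = [7/25 24/65 288/325 -426/325; 24/25 -7/65 -84/325 -1907/325; 0 12/13 -5/13 12/13; 0 0 0 1]
det M = 1; M⁻¹ = [7/25 24/25 0 6; 24/65 -7/65 12/13 -1; 288/325 -84/325 -5/13 0; 0 0 0 1]
M⁻¹ · (-6489/1625, -22621/3250, -25/13)ᵀ = (-9/5, -7/2, -1)ᵀ

p = (-9/5, -7/2, -1)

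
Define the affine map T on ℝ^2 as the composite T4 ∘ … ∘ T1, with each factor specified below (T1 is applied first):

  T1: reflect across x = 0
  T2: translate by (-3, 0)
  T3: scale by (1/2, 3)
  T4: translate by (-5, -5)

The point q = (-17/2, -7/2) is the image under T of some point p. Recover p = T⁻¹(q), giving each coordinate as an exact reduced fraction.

T1 = [-1 0 0; 0 1 0; 0 0 1]
T2·T1 = [-1 0 -3; 0 1 0; 0 0 1]
T3·…·T1 = [-1/2 0 -3/2; 0 3 0; 0 0 1]
T4·…·T1 = [-1/2 0 -13/2; 0 3 -5; 0 0 1]
det M = -3/2; M⁻¹ = [-2 0 -13; 0 1/3 5/3; 0 0 1]
M⁻¹ · (-17/2, -7/2)ᵀ = (4, 1/2)ᵀ

p = (4, 1/2)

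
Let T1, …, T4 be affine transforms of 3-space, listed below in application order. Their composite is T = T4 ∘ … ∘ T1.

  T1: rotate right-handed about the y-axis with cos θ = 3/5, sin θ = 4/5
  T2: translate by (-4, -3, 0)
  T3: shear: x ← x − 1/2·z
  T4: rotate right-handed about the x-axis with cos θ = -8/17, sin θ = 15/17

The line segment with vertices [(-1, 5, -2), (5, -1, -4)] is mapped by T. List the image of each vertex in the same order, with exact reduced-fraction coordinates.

T1 rotate right-handed about the y-axis with cos θ = 3/5, sin θ = 4/5: (-1, 5, -2) → (-11/5, 5, -2/5); (5, -1, -4) → (-1/5, -1, -32/5)
T2 translate by (-4, -3, 0): (-11/5, 5, -2/5) → (-31/5, 2, -2/5); (-1/5, -1, -32/5) → (-21/5, -4, -32/5)
T3 shear: x ← x − 1/2·z: (-31/5, 2, -2/5) → (-6, 2, -2/5); (-21/5, -4, -32/5) → (-1, -4, -32/5)
T4 rotate right-handed about the x-axis with cos θ = -8/17, sin θ = 15/17: (-6, 2, -2/5) → (-6, -10/17, 166/85); (-1, -4, -32/5) → (-1, 128/17, -44/85)

image vertices: (-6, -10/17, 166/85), (-1, 128/17, -44/85)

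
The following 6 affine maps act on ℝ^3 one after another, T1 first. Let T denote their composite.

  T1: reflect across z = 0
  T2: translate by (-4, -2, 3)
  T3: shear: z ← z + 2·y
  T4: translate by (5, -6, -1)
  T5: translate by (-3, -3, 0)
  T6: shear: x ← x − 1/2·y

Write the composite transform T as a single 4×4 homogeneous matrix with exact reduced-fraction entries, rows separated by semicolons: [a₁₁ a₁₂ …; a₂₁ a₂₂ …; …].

T = [1 -1/2 0 7/2; 0 1 0 -11; 0 2 -1 -2; 0 0 0 1]

T1 = [1 0 0 0; 0 1 0 0; 0 0 -1 0; 0 0 0 1]
T2·T1 = [1 0 0 -4; 0 1 0 -2; 0 0 -1 3; 0 0 0 1]
T3·…·T1 = [1 0 0 -4; 0 1 0 -2; 0 2 -1 -1; 0 0 0 1]
T4·…·T1 = [1 0 0 1; 0 1 0 -8; 0 2 -1 -2; 0 0 0 1]
T5·…·T1 = [1 0 0 -2; 0 1 0 -11; 0 2 -1 -2; 0 0 0 1]
T6·…·T1 = [1 -1/2 0 7/2; 0 1 0 -11; 0 2 -1 -2; 0 0 0 1]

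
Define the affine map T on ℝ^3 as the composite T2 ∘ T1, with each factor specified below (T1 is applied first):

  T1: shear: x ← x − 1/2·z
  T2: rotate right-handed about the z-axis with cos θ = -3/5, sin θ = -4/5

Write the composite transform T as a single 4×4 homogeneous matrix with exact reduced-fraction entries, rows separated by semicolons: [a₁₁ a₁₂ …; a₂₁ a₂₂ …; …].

T1 = [1 0 -1/2 0; 0 1 0 0; 0 0 1 0; 0 0 0 1]
T2·T1 = [-3/5 4/5 3/10 0; -4/5 -3/5 2/5 0; 0 0 1 0; 0 0 0 1]

T = [-3/5 4/5 3/10 0; -4/5 -3/5 2/5 0; 0 0 1 0; 0 0 0 1]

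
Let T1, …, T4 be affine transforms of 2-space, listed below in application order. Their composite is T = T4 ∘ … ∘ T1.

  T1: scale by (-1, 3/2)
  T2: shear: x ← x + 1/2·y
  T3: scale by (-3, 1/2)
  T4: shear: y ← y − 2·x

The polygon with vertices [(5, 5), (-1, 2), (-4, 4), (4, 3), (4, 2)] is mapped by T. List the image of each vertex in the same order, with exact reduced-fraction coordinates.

T1 scale by (-1, 3/2): (5, 5) → (-5, 15/2); (-1, 2) → (1, 3); (-4, 4) → (4, 6); (4, 3) → (-4, 9/2); (4, 2) → (-4, 3)
T2 shear: x ← x + 1/2·y: (-5, 15/2) → (-5/4, 15/2); (1, 3) → (5/2, 3); (4, 6) → (7, 6); (-4, 9/2) → (-7/4, 9/2); (-4, 3) → (-5/2, 3)
T3 scale by (-3, 1/2): (-5/4, 15/2) → (15/4, 15/4); (5/2, 3) → (-15/2, 3/2); (7, 6) → (-21, 3); (-7/4, 9/2) → (21/4, 9/4); (-5/2, 3) → (15/2, 3/2)
T4 shear: y ← y − 2·x: (15/4, 15/4) → (15/4, -15/4); (-15/2, 3/2) → (-15/2, 33/2); (-21, 3) → (-21, 45); (21/4, 9/4) → (21/4, -33/4); (15/2, 3/2) → (15/2, -27/2)

image vertices: (15/4, -15/4), (-15/2, 33/2), (-21, 45), (21/4, -33/4), (15/2, -27/2)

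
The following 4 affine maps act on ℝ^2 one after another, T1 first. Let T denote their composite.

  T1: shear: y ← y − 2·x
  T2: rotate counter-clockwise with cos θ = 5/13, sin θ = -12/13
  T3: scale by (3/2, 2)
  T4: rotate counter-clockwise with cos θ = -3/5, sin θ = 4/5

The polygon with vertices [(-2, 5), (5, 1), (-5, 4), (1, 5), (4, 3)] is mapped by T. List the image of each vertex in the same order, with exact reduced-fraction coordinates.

image vertices: (-993/65, 174/65), (2427/130, 132/65), (-259/10, 6/5), (-417/130, 228/65), (764/65, 198/65)

T1 shear: y ← y − 2·x: (-2, 5) → (-2, 9); (5, 1) → (5, -9); (-5, 4) → (-5, 14); (1, 5) → (1, 3); (4, 3) → (4, -5)
T2 rotate counter-clockwise with cos θ = 5/13, sin θ = -12/13: (-2, 9) → (98/13, 69/13); (5, -9) → (-83/13, -105/13); (-5, 14) → (11, 10); (1, 3) → (41/13, 3/13); (4, -5) → (-40/13, -73/13)
T3 scale by (3/2, 2): (98/13, 69/13) → (147/13, 138/13); (-83/13, -105/13) → (-249/26, -210/13); (11, 10) → (33/2, 20); (41/13, 3/13) → (123/26, 6/13); (-40/13, -73/13) → (-60/13, -146/13)
T4 rotate counter-clockwise with cos θ = -3/5, sin θ = 4/5: (147/13, 138/13) → (-993/65, 174/65); (-249/26, -210/13) → (2427/130, 132/65); (33/2, 20) → (-259/10, 6/5); (123/26, 6/13) → (-417/130, 228/65); (-60/13, -146/13) → (764/65, 198/65)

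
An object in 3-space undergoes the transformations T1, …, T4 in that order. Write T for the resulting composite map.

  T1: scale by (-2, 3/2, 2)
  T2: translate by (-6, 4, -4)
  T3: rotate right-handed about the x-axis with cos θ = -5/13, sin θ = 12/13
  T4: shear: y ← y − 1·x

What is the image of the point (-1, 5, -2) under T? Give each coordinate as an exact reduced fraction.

T(p) = (-4, 181/26, 178/13)

T1 scale by (-2, 3/2, 2): (-1, 5, -2) → (2, 15/2, -4)
T2 translate by (-6, 4, -4): (2, 15/2, -4) → (-4, 23/2, -8)
T3 rotate right-handed about the x-axis with cos θ = -5/13, sin θ = 12/13: (-4, 23/2, -8) → (-4, 77/26, 178/13)
T4 shear: y ← y − 1·x: (-4, 77/26, 178/13) → (-4, 181/26, 178/13)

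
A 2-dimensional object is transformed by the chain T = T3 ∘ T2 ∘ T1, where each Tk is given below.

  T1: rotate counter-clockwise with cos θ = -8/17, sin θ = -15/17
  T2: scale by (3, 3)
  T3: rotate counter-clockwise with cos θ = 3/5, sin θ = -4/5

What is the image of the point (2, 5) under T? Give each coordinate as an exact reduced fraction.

T1 rotate counter-clockwise with cos θ = -8/17, sin θ = -15/17: (2, 5) → (59/17, -70/17)
T2 scale by (3, 3): (59/17, -70/17) → (177/17, -210/17)
T3 rotate counter-clockwise with cos θ = 3/5, sin θ = -4/5: (177/17, -210/17) → (-309/85, -1338/85)

T(p) = (-309/85, -1338/85)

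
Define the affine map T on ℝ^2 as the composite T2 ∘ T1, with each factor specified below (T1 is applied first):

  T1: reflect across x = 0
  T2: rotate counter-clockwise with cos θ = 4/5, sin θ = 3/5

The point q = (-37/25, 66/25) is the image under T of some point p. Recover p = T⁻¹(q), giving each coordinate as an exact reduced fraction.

T1 = [-1 0 0; 0 1 0; 0 0 1]
T2·T1 = [-4/5 -3/5 0; -3/5 4/5 0; 0 0 1]
det M = -1; M⁻¹ = [-4/5 -3/5 0; -3/5 4/5 0; 0 0 1]
M⁻¹ · (-37/25, 66/25)ᵀ = (-2/5, 3)ᵀ

p = (-2/5, 3)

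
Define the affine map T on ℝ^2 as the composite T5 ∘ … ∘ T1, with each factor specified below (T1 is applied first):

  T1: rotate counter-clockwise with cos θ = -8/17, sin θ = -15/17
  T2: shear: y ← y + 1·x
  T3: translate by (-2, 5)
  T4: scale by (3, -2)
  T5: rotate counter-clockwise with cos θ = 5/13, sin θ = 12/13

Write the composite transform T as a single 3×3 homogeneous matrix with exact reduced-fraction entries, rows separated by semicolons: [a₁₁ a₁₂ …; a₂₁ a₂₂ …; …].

T = [-672/221 393/221 90/13; -58/221 470/221 -122/13; 0 0 1]

T1 = [-8/17 15/17 0; -15/17 -8/17 0; 0 0 1]
T2·T1 = [-8/17 15/17 0; -23/17 7/17 0; 0 0 1]
T3·…·T1 = [-8/17 15/17 -2; -23/17 7/17 5; 0 0 1]
T4·…·T1 = [-24/17 45/17 -6; 46/17 -14/17 -10; 0 0 1]
T5·…·T1 = [-672/221 393/221 90/13; -58/221 470/221 -122/13; 0 0 1]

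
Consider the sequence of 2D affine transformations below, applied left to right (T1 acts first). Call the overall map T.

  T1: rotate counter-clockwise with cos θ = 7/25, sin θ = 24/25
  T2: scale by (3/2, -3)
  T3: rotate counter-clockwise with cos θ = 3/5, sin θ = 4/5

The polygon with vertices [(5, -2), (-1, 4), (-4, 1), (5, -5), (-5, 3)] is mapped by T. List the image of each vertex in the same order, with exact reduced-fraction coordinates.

T1 rotate counter-clockwise with cos θ = 7/25, sin θ = 24/25: (5, -2) → (83/25, 106/25); (-1, 4) → (-103/25, 4/25); (-4, 1) → (-52/25, -89/25); (5, -5) → (31/5, 17/5); (-5, 3) → (-107/25, -99/25)
T2 scale by (3/2, -3): (83/25, 106/25) → (249/50, -318/25); (-103/25, 4/25) → (-309/50, -12/25); (-52/25, -89/25) → (-78/25, 267/25); (31/5, 17/5) → (93/10, -51/5); (-107/25, -99/25) → (-321/50, 297/25)
T3 rotate counter-clockwise with cos θ = 3/5, sin θ = 4/5: (249/50, -318/25) → (3291/250, -456/125); (-309/50, -12/25) → (-831/250, -654/125); (-78/25, 267/25) → (-1302/125, 489/125); (93/10, -51/5) → (687/50, 33/25); (-321/50, 297/25) → (-3339/250, 249/125)

image vertices: (3291/250, -456/125), (-831/250, -654/125), (-1302/125, 489/125), (687/50, 33/25), (-3339/250, 249/125)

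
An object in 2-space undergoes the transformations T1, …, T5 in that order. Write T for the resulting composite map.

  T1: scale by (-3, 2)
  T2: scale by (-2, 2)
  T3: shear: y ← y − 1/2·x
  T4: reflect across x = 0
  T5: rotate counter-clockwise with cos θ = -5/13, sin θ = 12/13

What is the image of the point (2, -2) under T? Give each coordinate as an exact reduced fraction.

T1 scale by (-3, 2): (2, -2) → (-6, -4)
T2 scale by (-2, 2): (-6, -4) → (12, -8)
T3 shear: y ← y − 1/2·x: (12, -8) → (12, -14)
T4 reflect across x = 0: (12, -14) → (-12, -14)
T5 rotate counter-clockwise with cos θ = -5/13, sin θ = 12/13: (-12, -14) → (228/13, -74/13)

T(p) = (228/13, -74/13)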